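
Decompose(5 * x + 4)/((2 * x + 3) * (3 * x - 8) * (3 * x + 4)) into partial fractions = 2/(3*(3*x + 4)) + 13/(75*(3*x - 8)) - 14/(25*(2*x + 3))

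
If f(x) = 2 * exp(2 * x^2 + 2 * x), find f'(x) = 8*x*exp(2*x^2 + 2*x) + 4*exp(2*x^2 + 2*x)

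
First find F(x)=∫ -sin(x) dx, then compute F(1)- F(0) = -1 + cos(1)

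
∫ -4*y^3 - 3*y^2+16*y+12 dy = -y^4 - y^3 + 8*y^2 + 12*y + C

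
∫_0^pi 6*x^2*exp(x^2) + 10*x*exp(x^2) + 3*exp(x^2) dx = -5 + 5*exp(pi^2) + 3*pi*exp(pi^2)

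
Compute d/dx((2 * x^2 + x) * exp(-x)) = (-2*x^2 + 3*x + 1)*exp(-x)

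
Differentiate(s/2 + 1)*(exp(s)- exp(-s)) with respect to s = (s*exp(2*s) + s + 3*exp(2*s) + 1)*exp(-s)/2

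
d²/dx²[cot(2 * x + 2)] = 8*cos(2*x + 2)/sin(2*x + 2)^3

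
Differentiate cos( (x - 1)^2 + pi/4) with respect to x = -2*x*sin(x^2 - 2*x + pi/4 + 1) + 2*sin(x^2 - 2*x + pi/4 + 1)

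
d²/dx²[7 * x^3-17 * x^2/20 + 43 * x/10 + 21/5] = 42*x - 17/10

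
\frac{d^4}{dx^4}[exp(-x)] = exp(-x)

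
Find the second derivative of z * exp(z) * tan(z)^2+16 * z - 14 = (6*z*(-1 + cos(z)^(-2))^2 + 4*z*sin(z)/cos(z)^3 - 7*z + 9*z/cos(z)^2 + 4*sin(z)/cos(z)^3 - 2 + 2/cos(z)^2)*exp(z)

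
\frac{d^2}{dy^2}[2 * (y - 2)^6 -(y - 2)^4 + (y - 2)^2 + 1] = 60*y^4 - 480*y^3 + 1428*y^2 - 1872*y + 914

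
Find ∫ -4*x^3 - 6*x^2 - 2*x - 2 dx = -x^4 - 2*x^3 - x^2 - 2*x + C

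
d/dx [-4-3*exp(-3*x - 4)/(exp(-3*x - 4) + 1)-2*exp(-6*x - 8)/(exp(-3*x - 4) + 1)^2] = (21*exp(3*x + 4) + 9*exp(6*x + 8))/(exp(12)*exp(9*x) + 3*exp(8)*exp(6*x) + 3*exp(4)*exp(3*x) + 1)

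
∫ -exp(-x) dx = exp(-x) + C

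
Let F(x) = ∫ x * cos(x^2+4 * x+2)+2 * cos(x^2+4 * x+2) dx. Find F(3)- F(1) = sin(23)/2 - sin(7)/2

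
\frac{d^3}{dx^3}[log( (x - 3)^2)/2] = 2/(x^3 - 9*x^2 + 27*x - 27)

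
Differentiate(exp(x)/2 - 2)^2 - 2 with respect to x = exp(2*x)/2 - 2*exp(x)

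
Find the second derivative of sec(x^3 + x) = 18*x^4*tan(x^3 + x)^2*sec(x^3 + x) + 9*x^4*sec(x^3 + x) + 12*x^2*tan(x^3 + x)^2*sec(x^3 + x) + 6*x^2*sec(x^3 + x) + 6*x*tan(x^3 + x)*sec(x^3 + x) + 2*tan(x^3 + x)^2*sec(x^3 + x) + sec(x^3 + x)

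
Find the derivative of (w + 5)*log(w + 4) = (w*log(w + 4) + w + 4*log(w + 4) + 5)/(w + 4)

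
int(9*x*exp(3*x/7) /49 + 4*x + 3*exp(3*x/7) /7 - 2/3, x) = x*(42*x + 9*exp(3*x/7) - 14)/21 + C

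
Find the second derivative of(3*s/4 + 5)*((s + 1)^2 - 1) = 9*s/2 + 13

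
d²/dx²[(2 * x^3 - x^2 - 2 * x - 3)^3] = 576*x^7 - 672*x^6 - 756*x^5 - 390*x^4 + 1080*x^3 + 612*x^2 + 60*x - 126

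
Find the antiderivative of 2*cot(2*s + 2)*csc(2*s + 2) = -csc(2*s + 2) + C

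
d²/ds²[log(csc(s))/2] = 1/(2*sin(s)^2)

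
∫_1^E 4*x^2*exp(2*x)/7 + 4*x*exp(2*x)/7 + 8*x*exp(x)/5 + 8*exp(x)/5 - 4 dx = -28*E/5 - 2*exp(2)/7 + 4 + 8*exp(1 + E)/5 + 2*exp(2 + 2*E)/7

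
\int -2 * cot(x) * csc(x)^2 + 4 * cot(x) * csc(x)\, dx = (csc(x) - 2)^2 + C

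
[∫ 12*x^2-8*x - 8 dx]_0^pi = -4*pi^2 - 8*pi + 4*pi^3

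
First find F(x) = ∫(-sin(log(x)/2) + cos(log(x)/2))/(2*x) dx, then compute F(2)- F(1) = -1 + sqrt(2)*sin(log(2)/2 + pi/4)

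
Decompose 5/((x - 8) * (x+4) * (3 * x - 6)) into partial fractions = 5/(216*(x + 4)) - 5/(108*(x - 2)) + 5/(216*(x - 8))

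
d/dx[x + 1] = 1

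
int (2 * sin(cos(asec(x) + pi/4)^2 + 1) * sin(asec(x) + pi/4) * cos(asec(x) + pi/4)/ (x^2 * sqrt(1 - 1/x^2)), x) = cos(3/2 - sqrt(1 - 1/x^2)/x) + C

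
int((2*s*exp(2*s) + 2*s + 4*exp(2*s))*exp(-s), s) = 4*(s + 1)*sinh(s) + C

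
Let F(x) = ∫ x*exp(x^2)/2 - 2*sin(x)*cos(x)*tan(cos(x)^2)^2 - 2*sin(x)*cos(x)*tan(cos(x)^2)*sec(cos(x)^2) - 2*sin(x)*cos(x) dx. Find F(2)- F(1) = -sec(cos(1)^2) - E/4 - tan(cos(1)^2) + tan(cos(2)^2) + sec(cos(2)^2) + exp(4)/4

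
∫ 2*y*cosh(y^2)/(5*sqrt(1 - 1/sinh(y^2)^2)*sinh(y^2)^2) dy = asec(sinh(y^2))/5 + C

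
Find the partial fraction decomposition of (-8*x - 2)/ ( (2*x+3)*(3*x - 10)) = -86/(29*(3*x - 10)) - 20/(29*(2*x + 3))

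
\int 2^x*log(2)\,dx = 2^x + C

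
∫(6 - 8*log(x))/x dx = 2*(3 - 2*log(x))*log(x) + C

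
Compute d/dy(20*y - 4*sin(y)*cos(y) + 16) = 8*sin(y)^2 + 16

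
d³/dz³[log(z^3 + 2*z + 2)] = (6*z^6 - 12*z^4 - 84*z^3 + 24*z^2 - 24*z + 40)/(z^9 + 6*z^7 + 6*z^6 + 12*z^5 + 24*z^4 + 20*z^3 + 24*z^2 + 24*z + 8)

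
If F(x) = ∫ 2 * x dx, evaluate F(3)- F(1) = 8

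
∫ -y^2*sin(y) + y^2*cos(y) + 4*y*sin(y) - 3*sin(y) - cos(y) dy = sqrt(2)*(y - 1)^2*sin(y + pi/4) + C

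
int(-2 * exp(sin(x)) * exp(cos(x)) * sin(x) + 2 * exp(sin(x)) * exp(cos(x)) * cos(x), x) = 2*exp(sqrt(2)*sin(x + pi/4)) + C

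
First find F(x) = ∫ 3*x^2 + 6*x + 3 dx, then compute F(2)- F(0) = 26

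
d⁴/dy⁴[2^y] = 2^y*log(2)^4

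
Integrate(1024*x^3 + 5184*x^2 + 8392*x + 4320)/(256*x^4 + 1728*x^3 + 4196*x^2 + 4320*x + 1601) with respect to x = log((6*x + 4*(2*x + 3)^2 + 4)^2 + 1) + C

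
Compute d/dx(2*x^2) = 4*x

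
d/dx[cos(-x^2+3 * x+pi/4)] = (2*x - 3)*cos(x^2 - 3*x + pi/4)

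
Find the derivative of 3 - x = -1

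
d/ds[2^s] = 2^s*log(2)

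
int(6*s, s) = 3*s^2 + C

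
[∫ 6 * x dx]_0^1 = 3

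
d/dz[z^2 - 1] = 2*z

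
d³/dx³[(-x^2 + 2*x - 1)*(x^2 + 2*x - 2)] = -24*x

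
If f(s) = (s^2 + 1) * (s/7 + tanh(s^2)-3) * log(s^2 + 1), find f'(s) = 2*s^3*log(s^2 + 1)/cosh(s^2)^2 + 3*s^2*log(s^2 + 1)/7 + 2*s^2/7 + 2*s*log(s^2 + 1)*tanh(s^2) - 6*s*log(s^2 + 1) + 2*s*log(s^2 + 1)/cosh(s^2)^2 + 2*s*tanh(s^2) - 6*s + log(s^2 + 1)/7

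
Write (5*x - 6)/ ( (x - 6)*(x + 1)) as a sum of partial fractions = 11/(7*(x + 1)) + 24/(7*(x - 6))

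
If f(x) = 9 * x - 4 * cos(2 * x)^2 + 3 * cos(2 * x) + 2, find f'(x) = -6*sin(2*x) + 8*sin(4*x) + 9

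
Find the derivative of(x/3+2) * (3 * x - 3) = 2*x + 5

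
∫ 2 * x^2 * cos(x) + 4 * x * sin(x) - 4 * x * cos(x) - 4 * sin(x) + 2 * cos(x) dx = 2*(x - 1)^2*sin(x) + C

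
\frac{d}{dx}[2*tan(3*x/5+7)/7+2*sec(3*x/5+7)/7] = 6*tan(3*x/5 + 7)^2/35 + 6*tan(3*x/5 + 7)*sec(3*x/5 + 7)/35 + 6/35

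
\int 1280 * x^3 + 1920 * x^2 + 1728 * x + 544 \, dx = 320*x^4 + 640*x^3 + 864*x^2 + 544*x + C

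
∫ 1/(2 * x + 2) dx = log(x + 1)/2 + C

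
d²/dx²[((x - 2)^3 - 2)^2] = 30*x^4 - 240*x^3 + 720*x^2 - 984*x + 528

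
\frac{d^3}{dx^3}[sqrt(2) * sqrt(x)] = 3*sqrt(2)/(8*x^(5/2))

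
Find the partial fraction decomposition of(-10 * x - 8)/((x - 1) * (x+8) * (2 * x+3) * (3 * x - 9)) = 56/(1755*(2*x + 3)) - 8/(429*(x + 8)) + 1/(15*(x - 1)) - 19/(297*(x - 3))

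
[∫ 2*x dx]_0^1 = 1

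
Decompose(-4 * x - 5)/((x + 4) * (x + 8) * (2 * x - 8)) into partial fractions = 9/(32*(x + 8)) - 11/(64*(x + 4)) - 7/(64*(x - 4))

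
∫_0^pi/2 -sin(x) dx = -1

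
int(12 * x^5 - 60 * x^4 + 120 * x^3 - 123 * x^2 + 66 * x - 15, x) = 2*x^6 - 12*x^5 + 30*x^4 - 41*x^3 + 33*x^2 - 15*x + C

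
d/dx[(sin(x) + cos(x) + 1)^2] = 2*cos(2*x) + 2*sqrt(2)*cos(x + pi/4)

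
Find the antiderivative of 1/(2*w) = log(3*w)/2 + C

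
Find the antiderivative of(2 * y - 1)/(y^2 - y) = log(y*(y - 1)) + C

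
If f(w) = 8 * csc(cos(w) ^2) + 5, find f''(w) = 64*sin(w)^2*cos(w)^2*cot(cos(w)^2)^2*csc(cos(w)^2) + 32*sin(w)^2*cos(w)^2*csc(cos(w)^2) - 16*sin(w)^2*cot(cos(w)^2)*csc(cos(w)^2) + 16*cos(w)^2*cot(cos(w)^2)*csc(cos(w)^2)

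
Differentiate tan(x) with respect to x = cos(x)^(-2)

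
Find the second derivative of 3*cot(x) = 6*cos(x)/sin(x)^3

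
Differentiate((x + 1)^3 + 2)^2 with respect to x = 6*x^5 + 30*x^4 + 60*x^3 + 72*x^2 + 54*x + 18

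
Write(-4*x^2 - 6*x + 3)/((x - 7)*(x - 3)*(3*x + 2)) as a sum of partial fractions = 47/(253*(3*x + 2)) + 51/(44*(x - 3)) - 235/(92*(x - 7))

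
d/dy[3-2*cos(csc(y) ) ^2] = -4*sin(csc(y))*cos(csc(y))*cot(y)*csc(y)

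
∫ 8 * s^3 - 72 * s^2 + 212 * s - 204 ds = 2*s^4 - 24*s^3 + 106*s^2 - 204*s + C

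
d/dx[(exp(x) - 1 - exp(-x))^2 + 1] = (2*exp(4*x) - 2*exp(3*x) - 2*exp(x) - 2)*exp(-2*x)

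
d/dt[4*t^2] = 8*t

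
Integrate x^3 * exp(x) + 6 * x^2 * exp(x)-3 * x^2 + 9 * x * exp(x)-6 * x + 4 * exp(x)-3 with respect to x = (x + 1)^3*(exp(x) - 1) + C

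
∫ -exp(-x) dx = exp(-x) + C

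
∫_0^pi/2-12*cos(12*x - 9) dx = 0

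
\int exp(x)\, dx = exp(x) + C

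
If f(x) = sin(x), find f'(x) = cos(x)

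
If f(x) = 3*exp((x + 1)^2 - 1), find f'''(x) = 24*x^3*exp(x^2 + 2*x) + 72*x^2*exp(x^2 + 2*x) + 108*x*exp(x^2 + 2*x) + 60*exp(x^2 + 2*x)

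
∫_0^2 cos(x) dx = sin(2)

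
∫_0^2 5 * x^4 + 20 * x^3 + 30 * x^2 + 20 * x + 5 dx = 242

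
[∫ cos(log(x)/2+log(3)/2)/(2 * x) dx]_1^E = -sin(log(3)/2) + sin(log(3*E)/2)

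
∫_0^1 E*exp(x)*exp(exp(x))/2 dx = -exp(2)/2 + exp(1 + E)/2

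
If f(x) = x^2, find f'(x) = 2*x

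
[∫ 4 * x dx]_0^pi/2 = pi^2/2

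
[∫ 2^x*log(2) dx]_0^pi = -1 + 2^pi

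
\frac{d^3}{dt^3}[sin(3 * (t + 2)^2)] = -216*t^3*cos(3*t^2 + 12*t + 12) - 1296*t^2*cos(3*t^2 + 12*t + 12) - 108*t*sin(3*t^2 + 12*t + 12) - 2592*t*cos(3*t^2 + 12*t + 12) - 216*sin(3*t^2 + 12*t + 12) - 1728*cos(3*t^2 + 12*t + 12)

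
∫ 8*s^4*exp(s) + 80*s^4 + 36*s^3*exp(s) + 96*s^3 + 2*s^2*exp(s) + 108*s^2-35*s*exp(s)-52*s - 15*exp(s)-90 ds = (2*s^2 + s*exp(s) + 2*s + 6)*(8*s^3 + 4*s^2 - 10*s - 15) + C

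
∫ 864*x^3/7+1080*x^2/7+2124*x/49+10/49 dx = 216*x^4/7 + 360*x^3/7 + 1062*x^2/49 + 10*x/49 + C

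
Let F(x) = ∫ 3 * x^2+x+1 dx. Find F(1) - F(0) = 5/2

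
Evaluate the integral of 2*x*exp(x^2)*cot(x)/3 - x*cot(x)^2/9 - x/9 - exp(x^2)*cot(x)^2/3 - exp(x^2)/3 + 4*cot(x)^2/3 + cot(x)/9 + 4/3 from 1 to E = (-4 + E/3 + exp(exp(2)))*cot(E)/3 - (-11/3 + E)*cot(1)/3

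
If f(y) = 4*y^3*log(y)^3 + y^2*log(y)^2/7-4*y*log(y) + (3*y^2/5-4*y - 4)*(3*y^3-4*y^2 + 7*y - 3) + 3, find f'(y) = 9*y^4 - 288*y^3/5 + 12*y^2*log(y)^3 + 12*y^2*log(y)^2 + 123*y^2/5 + 2*y*log(y)^2/7 + 2*y*log(y)/7 - 138*y/5 - 4*log(y) - 20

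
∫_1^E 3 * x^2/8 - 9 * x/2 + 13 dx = (-3 + E/2)^3 - E/2 + 129/8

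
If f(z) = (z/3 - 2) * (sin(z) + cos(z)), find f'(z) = -z*sin(z)/3 + z*cos(z)/3 + 7*sin(z)/3 - 5*cos(z)/3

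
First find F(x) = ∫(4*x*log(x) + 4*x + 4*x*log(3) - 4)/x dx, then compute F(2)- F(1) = 4*log(6)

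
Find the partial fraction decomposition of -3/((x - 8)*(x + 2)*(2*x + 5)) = -4/(7*(2*x + 5)) + 3/(10*(x + 2)) - 1/(70*(x - 8))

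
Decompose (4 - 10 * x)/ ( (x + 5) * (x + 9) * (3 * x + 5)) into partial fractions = 93/(110*(3*x + 5)) + 47/(44*(x + 9)) - 27/(20*(x + 5))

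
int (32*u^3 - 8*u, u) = 8*u^4 - 4*u^2 + C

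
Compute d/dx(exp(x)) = exp(x)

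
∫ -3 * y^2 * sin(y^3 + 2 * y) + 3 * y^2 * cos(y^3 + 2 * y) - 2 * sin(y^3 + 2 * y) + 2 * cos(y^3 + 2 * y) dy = sin(y*(y^2 + 2)) + cos(y*(y^2 + 2)) + C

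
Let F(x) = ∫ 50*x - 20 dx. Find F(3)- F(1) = 160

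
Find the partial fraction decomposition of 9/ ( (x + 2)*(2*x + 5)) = -18/(2*x + 5) + 9/(x + 2)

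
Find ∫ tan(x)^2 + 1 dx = tan(x) + C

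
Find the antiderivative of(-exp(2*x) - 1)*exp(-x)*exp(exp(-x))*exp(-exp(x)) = exp(-2*sinh(x)) + C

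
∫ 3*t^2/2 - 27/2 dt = t^3/2 - 27*t/2 + C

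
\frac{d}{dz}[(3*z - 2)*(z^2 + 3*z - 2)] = 9*z^2 + 14*z - 12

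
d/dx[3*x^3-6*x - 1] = 9*x^2 - 6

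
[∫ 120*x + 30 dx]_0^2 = 300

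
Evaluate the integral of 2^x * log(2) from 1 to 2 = 2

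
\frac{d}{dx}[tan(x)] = cos(x)^(-2)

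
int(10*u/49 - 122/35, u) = 5*u^2/49 - 122*u/35 + C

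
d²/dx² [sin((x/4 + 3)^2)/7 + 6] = -x^2*sin(x^2/16 + 3*x/2 + 9)/448 - 3*x*sin(x^2/16 + 3*x/2 + 9)/56 - 9*sin(x^2/16 + 3*x/2 + 9)/28 + cos(x^2/16 + 3*x/2 + 9)/56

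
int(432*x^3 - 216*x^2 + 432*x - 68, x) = 108*x^4 - 72*x^3 + 216*x^2 - 68*x + C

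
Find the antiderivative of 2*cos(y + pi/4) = 2*sin(y + pi/4) + C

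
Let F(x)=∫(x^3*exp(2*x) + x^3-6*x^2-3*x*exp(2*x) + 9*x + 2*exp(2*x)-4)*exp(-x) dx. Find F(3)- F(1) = -8*exp(-3) + 8*exp(3)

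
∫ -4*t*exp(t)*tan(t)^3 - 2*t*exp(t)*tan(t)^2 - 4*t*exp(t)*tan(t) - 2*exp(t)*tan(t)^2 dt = -2*t*exp(t)*tan(t)^2 + C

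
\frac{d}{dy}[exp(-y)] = -exp(-y)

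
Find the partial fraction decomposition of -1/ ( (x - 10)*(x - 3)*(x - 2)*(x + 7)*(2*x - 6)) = -1/(30600*(x + 7)) + 1/(144*(x - 2)) - 67/(9800*(x - 3)) + 1/(140*(x - 3)^2) - 1/(13328*(x - 10))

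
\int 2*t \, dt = t^2 + C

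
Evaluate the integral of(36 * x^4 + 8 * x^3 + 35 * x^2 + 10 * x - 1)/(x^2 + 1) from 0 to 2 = log(5) + 110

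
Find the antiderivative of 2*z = z^2 + C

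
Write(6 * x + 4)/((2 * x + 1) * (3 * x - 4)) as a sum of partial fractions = 36/(11*(3*x - 4)) - 2/(11*(2*x + 1))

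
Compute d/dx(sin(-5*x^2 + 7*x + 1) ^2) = (7 - 10*x)*sin(2*(-5*x^2 + 7*x + 1))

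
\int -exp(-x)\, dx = exp(-x) + C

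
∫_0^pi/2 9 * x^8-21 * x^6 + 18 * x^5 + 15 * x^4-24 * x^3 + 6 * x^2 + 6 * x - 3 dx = -1 + (-pi/2 + 1 + pi^3/8)^3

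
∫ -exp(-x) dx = exp(-x) + C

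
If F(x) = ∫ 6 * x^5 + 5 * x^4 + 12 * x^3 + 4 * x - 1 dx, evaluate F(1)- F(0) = 6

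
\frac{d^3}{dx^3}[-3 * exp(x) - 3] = -3*exp(x)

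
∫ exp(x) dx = exp(x) + C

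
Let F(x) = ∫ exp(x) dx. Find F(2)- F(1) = -E + exp(2)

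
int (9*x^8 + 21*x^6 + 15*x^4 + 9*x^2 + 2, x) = x^9 + 3*x^7 + 3*x^5 + 3*x^3 + 2*x + C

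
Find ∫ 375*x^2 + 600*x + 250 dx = 125*x^3 + 300*x^2 + 250*x + C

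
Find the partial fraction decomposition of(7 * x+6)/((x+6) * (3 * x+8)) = -19/(5*(3*x + 8)) + 18/(5*(x + 6))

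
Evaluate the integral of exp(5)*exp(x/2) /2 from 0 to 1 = -exp(5) + exp(11/2)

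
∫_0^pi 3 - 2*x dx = -pi - (2 - pi)^2 + 4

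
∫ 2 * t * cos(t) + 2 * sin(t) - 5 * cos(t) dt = (2*t - 5)*sin(t) + C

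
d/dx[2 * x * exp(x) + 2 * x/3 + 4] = 2*x*exp(x) + 2*exp(x) + 2/3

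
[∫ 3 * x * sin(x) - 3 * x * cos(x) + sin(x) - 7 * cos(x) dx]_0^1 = -7*sin(1) - 7*cos(1) + 4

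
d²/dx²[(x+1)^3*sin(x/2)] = -x^3*sin(x/2)/4 - 3*x^2*sin(x/2)/4 + 3*x^2*cos(x/2) + 21*x*sin(x/2)/4 + 6*x*cos(x/2) + 23*sin(x/2)/4 + 3*cos(x/2)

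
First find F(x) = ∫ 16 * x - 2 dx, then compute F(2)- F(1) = 22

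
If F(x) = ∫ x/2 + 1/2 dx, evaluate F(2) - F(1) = 5/4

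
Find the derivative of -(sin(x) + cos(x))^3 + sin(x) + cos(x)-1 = -sqrt(2)*(3*sin(3*x + pi/4) + cos(x + pi/4))/2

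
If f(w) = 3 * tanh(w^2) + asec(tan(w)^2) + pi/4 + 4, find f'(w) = 2*(3*w*tan(w)^2/cosh(w^2)^2 - 3*w/cosh(w^2)^2 + sqrt(1 - 1/tan(w)^4)*tan(w))/(tan(w)^2 - 1)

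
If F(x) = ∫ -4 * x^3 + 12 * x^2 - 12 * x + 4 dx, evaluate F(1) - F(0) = 1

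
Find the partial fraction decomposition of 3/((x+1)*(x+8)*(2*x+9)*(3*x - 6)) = 8/(637*(2*x + 9)) - 1/(490*(x + 8)) - 1/(147*(x + 1)) + 1/(390*(x - 2))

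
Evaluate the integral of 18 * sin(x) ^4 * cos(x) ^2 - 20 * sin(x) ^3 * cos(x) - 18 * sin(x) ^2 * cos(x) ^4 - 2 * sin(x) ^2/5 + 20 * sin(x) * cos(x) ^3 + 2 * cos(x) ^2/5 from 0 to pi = 0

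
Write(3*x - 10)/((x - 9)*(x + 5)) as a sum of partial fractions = 25/(14*(x + 5)) + 17/(14*(x - 9))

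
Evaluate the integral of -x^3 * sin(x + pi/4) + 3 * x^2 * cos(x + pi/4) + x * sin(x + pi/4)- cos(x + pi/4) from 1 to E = (-E + exp(3))*cos(pi/4 + E)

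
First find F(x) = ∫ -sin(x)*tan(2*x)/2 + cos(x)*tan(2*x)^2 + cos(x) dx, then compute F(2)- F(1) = cos(2)*tan(4)/2 - cos(1)*tan(2)/2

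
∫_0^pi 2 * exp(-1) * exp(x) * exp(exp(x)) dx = -2 + 2*exp(-1 + exp(pi))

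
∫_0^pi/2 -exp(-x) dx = -1 + exp(-pi/2)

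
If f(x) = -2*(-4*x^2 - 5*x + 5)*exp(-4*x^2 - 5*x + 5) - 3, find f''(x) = (512*x^4 + 1280*x^3 + 40*x^2 - 950*x - 254)*exp(-4*x^2 - 5*x + 5)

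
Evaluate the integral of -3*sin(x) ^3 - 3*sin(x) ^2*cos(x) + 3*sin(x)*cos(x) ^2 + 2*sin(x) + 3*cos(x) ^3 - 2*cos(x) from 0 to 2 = -2*sin(2) + (cos(2) + sin(2))^3 - 2*cos(2) + 1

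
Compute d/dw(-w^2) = -2*w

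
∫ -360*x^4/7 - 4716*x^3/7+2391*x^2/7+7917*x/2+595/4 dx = -72*x^5/7 - 1179*x^4/7 + 797*x^3/7 + 7917*x^2/4 + 595*x/4 + C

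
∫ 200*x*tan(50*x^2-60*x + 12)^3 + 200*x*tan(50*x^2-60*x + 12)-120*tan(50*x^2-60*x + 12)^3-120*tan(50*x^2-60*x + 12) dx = tan(50*x^2 - 60*x + 12)^2 + C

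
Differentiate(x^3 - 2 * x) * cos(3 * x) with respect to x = -3*x^3*sin(3*x) + 3*x^2*cos(3*x) + 6*x*sin(3*x) - 2*cos(3*x)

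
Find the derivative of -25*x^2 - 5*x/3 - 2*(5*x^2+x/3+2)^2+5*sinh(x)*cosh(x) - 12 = -200*x^3 - 20*x^2 - 1174*x/9 + 5*cosh(2*x) - 13/3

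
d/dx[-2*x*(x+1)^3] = -8*x^3 - 18*x^2 - 12*x - 2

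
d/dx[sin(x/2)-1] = cos(x/2)/2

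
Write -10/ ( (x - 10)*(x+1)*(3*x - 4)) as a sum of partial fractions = 45/(91*(3*x - 4)) - 10/(77*(x + 1)) - 5/(143*(x - 10))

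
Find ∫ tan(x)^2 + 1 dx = tan(x) + C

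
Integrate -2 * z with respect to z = -z^2 + C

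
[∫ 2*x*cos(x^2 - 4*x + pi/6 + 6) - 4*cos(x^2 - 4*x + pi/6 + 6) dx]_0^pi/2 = -sin(pi/6 + 6) + sin(pi/6 + pi^2/4 + 6)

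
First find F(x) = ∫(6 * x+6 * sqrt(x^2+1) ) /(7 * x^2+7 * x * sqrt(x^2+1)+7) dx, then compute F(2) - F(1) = -6*log(1 + sqrt(2))/7 + 6*log(2 + sqrt(5))/7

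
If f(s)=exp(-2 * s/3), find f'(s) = -2*exp(-2*s/3)/3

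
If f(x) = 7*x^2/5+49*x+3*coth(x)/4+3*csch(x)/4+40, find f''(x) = 14/5 + 3/(4*sinh(x)) + 3*cosh(x)/(2*sinh(x)^3) + 3/(2*sinh(x)^3)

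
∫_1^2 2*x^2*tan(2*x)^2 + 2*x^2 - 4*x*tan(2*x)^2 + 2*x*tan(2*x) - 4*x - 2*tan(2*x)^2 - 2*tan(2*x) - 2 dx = 2*tan(2) - tan(4)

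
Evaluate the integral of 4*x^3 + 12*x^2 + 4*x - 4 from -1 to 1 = 0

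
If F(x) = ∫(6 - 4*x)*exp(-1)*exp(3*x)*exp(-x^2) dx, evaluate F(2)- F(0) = -2*exp(-1) + 2*E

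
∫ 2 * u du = u^2 + C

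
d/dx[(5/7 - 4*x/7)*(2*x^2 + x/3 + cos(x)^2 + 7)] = -24*x^2/7 + 4*x*sin(2*x)/7 + 52*x/21 - 5*sin(2*x)/7 - 2*cos(2*x)/7 - 85/21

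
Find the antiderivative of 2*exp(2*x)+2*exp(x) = (exp(x) + 1)^2 + C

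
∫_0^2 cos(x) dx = sin(2)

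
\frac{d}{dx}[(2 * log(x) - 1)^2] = (8*log(x) - 4)/x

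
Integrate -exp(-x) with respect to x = exp(-x) + C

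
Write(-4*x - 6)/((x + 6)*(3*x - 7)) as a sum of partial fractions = -46/(25*(3*x - 7)) - 18/(25*(x + 6))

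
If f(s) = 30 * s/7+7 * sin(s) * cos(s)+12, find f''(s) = -14*sin(2*s)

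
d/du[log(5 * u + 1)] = 5/(5*u + 1)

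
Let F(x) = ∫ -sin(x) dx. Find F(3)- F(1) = cos(3) - cos(1)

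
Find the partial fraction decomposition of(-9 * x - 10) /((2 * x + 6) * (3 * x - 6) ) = -17/(30*(x + 3)) - 14/(15*(x - 2))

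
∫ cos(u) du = sin(u) + C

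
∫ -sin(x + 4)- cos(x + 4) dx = sqrt(2)*cos(x + pi/4 + 4) + C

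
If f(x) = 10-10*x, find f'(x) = -10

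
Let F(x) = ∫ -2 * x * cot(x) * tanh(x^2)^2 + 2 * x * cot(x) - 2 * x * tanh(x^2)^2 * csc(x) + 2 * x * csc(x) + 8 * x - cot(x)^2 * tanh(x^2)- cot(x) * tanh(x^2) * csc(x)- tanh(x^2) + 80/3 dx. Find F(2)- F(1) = -(cot(1) + csc(1))*tanh(1) + (cot(2) + csc(2))*tanh(4) + 116/3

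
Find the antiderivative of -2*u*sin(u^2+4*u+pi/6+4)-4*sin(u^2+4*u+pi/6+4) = cos((u + 2)^2 + pi/6) + C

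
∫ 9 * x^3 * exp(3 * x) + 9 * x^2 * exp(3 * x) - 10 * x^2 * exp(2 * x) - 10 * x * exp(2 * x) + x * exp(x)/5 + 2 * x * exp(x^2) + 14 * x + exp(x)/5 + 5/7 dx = 3*x^3*exp(3*x) - 5*x^2*exp(2*x) + 7*x^2 + x*exp(x)/5 + 5*x/7 + exp(x^2) + C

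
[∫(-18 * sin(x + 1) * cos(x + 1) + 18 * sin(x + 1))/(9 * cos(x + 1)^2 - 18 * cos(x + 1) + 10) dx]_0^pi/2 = -log(1 + (3 - 3*cos(1))^2) + log(1 + 9*(sin(1) + 1)^2)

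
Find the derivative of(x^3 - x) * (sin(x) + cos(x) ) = sqrt(2)*(x^3*cos(x + pi/4) + 3*x^2*sin(x + pi/4) - x*cos(x + pi/4) - sin(x + pi/4))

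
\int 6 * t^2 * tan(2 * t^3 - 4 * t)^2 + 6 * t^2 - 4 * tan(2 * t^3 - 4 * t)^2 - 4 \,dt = tan(2*t*(t^2 - 2)) + C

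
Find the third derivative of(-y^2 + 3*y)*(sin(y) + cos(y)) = sqrt(2)*y^2*cos(y + pi/4) + 9*y*sin(y) + 3*y*cos(y) - 3*sin(y) - 15*cos(y)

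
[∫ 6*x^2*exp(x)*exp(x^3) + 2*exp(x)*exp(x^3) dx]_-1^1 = -2*exp(-2) + 2*exp(2)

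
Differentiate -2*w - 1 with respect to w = -2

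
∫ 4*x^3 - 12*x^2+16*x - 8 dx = x^4 - 4*x^3 + 8*x^2 - 8*x + C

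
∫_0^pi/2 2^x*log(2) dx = -1 + 2^(pi/2)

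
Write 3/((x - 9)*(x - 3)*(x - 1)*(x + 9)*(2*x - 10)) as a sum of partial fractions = 1/(20160*(x + 9)) - 3/(1280*(x - 1)) + 1/(192*(x - 3)) - 3/(896*(x - 5)) + 1/(2304*(x - 9))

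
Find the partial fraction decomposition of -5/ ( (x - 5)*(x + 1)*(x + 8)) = -5/(91*(x + 8)) + 5/(42*(x + 1)) - 5/(78*(x - 5))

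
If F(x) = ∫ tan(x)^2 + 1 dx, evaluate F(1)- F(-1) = 2*tan(1)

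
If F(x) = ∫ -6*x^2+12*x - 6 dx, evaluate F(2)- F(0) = -4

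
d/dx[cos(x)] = -sin(x)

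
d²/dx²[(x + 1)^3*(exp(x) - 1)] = x^3*exp(x) + 9*x^2*exp(x) + 21*x*exp(x) - 6*x + 13*exp(x) - 6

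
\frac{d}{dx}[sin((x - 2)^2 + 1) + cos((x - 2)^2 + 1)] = -2*x*sin(x^2 - 4*x + 5) + 2*x*cos(x^2 - 4*x + 5) + 4*sin(x^2 - 4*x + 5) - 4*cos(x^2 - 4*x + 5)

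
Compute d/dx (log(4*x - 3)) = 4/(4*x - 3)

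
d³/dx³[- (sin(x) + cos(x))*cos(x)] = 4*sqrt(2)*cos(2*x + pi/4)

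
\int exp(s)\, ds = exp(s) + C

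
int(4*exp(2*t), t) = 2*exp(2*t) + C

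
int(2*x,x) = x^2 + C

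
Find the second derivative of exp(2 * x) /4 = exp(2*x)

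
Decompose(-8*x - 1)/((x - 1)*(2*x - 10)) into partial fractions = 9/(8*(x - 1)) - 41/(8*(x - 5))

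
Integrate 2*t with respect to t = t^2 + C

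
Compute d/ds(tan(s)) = cos(s)^(-2)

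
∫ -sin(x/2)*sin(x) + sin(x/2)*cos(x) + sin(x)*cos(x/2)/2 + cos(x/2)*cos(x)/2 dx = sqrt(2)*sin(x/2)*sin(x + pi/4) + C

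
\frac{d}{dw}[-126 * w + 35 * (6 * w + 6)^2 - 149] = 2520*w + 2394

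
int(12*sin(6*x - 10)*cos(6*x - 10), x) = sin(6*x - 10)^2 + C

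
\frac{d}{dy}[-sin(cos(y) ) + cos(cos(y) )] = sqrt(2)*sin(y)*sin(cos(y) + pi/4)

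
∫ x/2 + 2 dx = x^2/4 + 2*x + C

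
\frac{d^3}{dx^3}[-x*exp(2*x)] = -8*x*exp(2*x) - 12*exp(2*x)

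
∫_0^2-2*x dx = -4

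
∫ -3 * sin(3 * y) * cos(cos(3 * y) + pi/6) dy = sin(cos(3*y) + pi/6) + C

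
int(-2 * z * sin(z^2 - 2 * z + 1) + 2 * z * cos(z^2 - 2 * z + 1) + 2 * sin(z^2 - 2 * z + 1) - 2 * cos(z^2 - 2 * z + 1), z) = sin((z - 1)^2) + cos((z - 1)^2) + C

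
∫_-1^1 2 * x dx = 0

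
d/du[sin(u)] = cos(u)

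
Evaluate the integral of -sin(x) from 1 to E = cos(E) - cos(1)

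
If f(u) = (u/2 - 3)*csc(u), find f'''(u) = (u*cos(u)/(2*sin(u)) - 3*u*cos(u)/sin(u)^3 - 3/2 - 3*cos(u)/sin(u) + 3/sin(u)^2 + 18*cos(u)/sin(u)^3)/sin(u)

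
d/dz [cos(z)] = -sin(z)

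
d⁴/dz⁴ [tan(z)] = 24*tan(z)^5 + 40*tan(z)^3 + 16*tan(z)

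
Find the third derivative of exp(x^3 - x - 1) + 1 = (27*x^6 - 27*x^4 + 54*x^3 + 9*x^2 - 18*x + 5)*exp(x^3 - x - 1)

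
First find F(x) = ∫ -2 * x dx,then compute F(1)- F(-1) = 0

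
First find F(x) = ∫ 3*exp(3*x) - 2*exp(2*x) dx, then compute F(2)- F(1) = -(-1 + E)*exp(2) + (-1 + exp(2))*exp(4)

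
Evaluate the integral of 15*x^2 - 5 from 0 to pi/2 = -5*pi/2 + 5*pi^3/8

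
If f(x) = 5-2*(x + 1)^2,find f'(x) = -4*x - 4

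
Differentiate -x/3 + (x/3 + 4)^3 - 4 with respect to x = x^2/9 + 8*x/3 + 47/3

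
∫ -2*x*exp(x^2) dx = -exp(x^2) + C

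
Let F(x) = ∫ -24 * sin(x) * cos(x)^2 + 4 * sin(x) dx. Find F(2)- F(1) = -8*cos(1)^3 + 8*cos(2)^3 - 4*cos(2) + 4*cos(1)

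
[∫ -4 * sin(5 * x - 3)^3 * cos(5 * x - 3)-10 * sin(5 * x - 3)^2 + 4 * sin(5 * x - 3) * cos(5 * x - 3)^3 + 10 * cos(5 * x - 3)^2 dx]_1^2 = cos(8)/20 - cos(28)/20 - sin(4) + sin(14)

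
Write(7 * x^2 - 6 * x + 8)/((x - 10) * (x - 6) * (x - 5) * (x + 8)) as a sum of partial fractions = -2/(13*(x + 8)) + 153/(65*(x - 5)) - 4/(x - 6) + 9/(5*(x - 10))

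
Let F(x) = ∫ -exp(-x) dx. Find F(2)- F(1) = -exp(-1) + exp(-2)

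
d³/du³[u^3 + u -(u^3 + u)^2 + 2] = -120*u^3 - 48*u + 6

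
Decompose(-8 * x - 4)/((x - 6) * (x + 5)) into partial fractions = -36/(11*(x + 5)) - 52/(11*(x - 6))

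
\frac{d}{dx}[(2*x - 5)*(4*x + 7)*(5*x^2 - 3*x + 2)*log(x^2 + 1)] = (160*x^5*log(x^2 + 1) + 80*x^5 - 162*x^4*log(x^2 + 1) - 108*x^4 - 122*x^3*log(x^2 + 1) - 282*x^3 - 69*x^2*log(x^2 + 1) + 186*x^2 - 282*x*log(x^2 + 1) - 140*x + 93*log(x^2 + 1))/(x^2 + 1)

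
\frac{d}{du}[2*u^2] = 4*u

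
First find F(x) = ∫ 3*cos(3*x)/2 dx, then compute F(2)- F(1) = sin(6)/2 - sin(3)/2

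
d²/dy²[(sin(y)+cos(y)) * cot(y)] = -sqrt(2)*cos(y + pi/4) - 1/sin(y) + 2/sin(y)^3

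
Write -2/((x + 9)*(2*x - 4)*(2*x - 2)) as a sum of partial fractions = -1/(220*(x + 9)) + 1/(20*(x - 1)) - 1/(22*(x - 2))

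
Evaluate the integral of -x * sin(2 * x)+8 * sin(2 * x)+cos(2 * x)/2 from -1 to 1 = cos(2)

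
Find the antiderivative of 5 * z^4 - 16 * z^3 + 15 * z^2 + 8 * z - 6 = z^5 - 4*z^4 + 5*z^3 + 4*z^2 - 6*z + C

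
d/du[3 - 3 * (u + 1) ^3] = -9*u^2 - 18*u - 9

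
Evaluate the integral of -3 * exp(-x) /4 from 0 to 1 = -3/4 + 3*exp(-1)/4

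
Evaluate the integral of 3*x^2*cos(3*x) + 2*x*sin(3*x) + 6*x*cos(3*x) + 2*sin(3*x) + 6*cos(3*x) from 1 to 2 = 10*sin(6) - 5*sin(3)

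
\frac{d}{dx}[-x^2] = -2*x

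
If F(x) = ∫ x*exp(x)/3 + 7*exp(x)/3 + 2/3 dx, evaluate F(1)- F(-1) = -5*exp(-1)/3 + 4/3 + 7*E/3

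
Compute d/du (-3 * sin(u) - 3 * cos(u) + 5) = 3*sin(u) - 3*cos(u)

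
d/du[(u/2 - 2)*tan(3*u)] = 3*u/(2*cos(3*u)^2) + tan(3*u)/2 - 6/cos(3*u)^2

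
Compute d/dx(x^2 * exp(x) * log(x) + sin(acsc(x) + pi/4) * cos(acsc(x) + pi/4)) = (x^4*sqrt(1 - 1/x^2)*exp(x)*log(x) + 2*x^3*sqrt(1 - 1/x^2)*exp(x)*log(x) + x^3*sqrt(1 - 1/x^2)*exp(x) + sin(acsc(x) + pi/4)^2 - cos(acsc(x) + pi/4)^2)/(x^2*sqrt(1 - 1/x^2))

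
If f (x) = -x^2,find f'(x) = -2*x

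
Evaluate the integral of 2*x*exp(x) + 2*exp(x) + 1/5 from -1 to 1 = 2/5 + 2*exp(-1) + 2*E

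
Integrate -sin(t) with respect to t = cos(t) + C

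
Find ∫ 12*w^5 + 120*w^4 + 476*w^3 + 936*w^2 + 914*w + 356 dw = 2*w^6 + 24*w^5 + 119*w^4 + 312*w^3 + 457*w^2 + 356*w + C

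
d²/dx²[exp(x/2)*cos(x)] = -(sin(x) + 3*cos(x)/4)*exp(x/2)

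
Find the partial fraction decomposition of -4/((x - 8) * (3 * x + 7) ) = 12/(31*(3*x + 7)) - 4/(31*(x - 8))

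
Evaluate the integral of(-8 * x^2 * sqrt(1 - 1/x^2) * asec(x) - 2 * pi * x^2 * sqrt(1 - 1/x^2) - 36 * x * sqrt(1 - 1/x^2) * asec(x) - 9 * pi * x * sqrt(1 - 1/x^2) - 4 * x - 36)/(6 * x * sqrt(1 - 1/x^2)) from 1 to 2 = -62*pi/9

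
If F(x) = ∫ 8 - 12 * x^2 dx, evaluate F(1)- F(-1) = 8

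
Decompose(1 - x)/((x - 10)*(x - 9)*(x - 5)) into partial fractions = -1/(5*(x - 5)) + 2/(x - 9) - 9/(5*(x - 10))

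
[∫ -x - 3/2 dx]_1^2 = -3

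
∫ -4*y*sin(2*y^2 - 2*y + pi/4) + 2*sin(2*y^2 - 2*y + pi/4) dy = cos(2*y^2 - 2*y + pi/4) + C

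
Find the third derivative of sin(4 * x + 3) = -64*cos(4*x + 3)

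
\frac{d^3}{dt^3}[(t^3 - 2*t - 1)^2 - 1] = 120*t^3 - 96*t - 12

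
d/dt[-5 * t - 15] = -5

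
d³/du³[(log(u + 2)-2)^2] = (4*log(u + 2) - 14)/(u^3 + 6*u^2 + 12*u + 8)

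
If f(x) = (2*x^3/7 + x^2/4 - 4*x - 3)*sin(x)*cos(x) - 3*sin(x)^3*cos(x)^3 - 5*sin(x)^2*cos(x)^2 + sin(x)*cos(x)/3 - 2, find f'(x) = 2*x^3*cos(2*x)/7 + 3*x^2*sin(2*x)/7 + x^2*cos(2*x)/4 + x*sin(2*x)/4 - 4*x*cos(2*x) - 9*(1 - cos(2*x))^3/4 + 27*(1 - cos(2*x))^2/4 - 2*sin(2*x) - 5*sin(4*x)/2 + 11*cos(2*x)/6 - 9/2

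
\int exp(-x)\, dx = -exp(-x) + C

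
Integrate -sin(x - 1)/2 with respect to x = cos(x - 1)/2 + C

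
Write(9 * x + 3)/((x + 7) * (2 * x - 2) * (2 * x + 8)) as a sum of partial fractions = -5/(8*(x + 7)) + 11/(20*(x + 4)) + 3/(40*(x - 1))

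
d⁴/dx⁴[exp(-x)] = exp(-x)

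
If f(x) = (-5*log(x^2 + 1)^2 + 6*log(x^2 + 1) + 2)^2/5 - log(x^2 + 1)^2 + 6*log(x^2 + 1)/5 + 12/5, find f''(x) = (-200*x^2*log(x^2 + 1)^3 + 1560*x^2*log(x^2 + 1)^2 - 1484*x^2*log(x^2 + 1) + 28*x^2 + 200*log(x^2 + 1)^3 - 360*log(x^2 + 1)^2 + 44*log(x^2 + 1) + 60)/(5*x^4 + 10*x^2 + 5)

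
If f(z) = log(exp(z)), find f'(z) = 1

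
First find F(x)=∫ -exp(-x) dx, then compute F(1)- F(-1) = -E + exp(-1)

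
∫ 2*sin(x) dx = -2*cos(x) + C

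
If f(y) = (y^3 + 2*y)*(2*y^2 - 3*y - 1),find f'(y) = 10*y^4 - 12*y^3 + 9*y^2 - 12*y - 2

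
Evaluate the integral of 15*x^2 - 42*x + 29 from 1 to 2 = 1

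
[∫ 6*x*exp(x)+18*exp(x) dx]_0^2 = -12 + 24*exp(2)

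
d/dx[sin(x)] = cos(x)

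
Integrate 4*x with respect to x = 2*x^2 + C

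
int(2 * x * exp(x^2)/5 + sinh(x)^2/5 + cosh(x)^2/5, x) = exp(x^2)/5 + sinh(2*x)/10 + C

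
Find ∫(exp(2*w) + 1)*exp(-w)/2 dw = sinh(w) + C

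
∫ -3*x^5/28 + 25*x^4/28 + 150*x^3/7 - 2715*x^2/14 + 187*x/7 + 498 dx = -x^6/56 + 5*x^5/28 + 75*x^4/14 - 905*x^3/14 + 187*x^2/14 + 498*x + C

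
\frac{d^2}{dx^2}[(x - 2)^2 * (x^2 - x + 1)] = 12*x^2 - 30*x + 18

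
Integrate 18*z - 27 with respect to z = 9*z^2 - 27*z + C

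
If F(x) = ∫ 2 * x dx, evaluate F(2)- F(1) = 3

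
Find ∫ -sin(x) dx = cos(x) + C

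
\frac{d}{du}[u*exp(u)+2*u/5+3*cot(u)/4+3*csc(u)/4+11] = u*exp(u) + exp(u) - 3*cot(u)^2/4 - 3*cot(u)*csc(u)/4 - 7/20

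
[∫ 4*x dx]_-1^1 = 0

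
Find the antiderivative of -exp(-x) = exp(-x) + C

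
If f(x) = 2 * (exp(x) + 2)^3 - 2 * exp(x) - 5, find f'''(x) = 54*exp(3*x) + 96*exp(2*x) + 22*exp(x)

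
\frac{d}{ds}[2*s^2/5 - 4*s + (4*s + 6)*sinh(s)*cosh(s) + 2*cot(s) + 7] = 4*s*cosh(2*s) + 4*s/5 - 2*cot(s)^2 + 2*sinh(2*s) + 6*cosh(2*s) - 6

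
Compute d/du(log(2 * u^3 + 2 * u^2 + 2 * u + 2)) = (3*u^2 + 2*u + 1)/(u^3 + u^2 + u + 1)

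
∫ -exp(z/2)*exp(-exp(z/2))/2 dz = exp(-exp(z/2)) + C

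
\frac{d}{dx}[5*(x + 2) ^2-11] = 10*x + 20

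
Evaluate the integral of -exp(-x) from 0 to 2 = -1 + exp(-2)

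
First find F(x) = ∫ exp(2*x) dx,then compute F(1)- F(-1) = -exp(-2)/2 + exp(2)/2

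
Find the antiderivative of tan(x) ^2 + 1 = tan(x) + C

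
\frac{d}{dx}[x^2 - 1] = 2*x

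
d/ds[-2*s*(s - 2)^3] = -8*s^3 + 36*s^2 - 48*s + 16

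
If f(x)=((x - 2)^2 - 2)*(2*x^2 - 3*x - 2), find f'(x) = 8*x^3 - 33*x^2 + 28*x + 2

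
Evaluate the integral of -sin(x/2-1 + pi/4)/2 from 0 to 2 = -sin(pi/4 + 1) + sqrt(2)/2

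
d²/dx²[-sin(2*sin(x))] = 2*sin(x)*cos(2*sin(x)) + 4*sin(2*sin(x))*cos(x)^2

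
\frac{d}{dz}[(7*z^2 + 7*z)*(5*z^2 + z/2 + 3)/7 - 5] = 20*z^3 + 33*z^2/2 + 7*z + 3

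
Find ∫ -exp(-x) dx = exp(-x) + C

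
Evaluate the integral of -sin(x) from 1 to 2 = -cos(1) + cos(2)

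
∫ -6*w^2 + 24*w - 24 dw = -2*w^3 + 12*w^2 - 24*w + C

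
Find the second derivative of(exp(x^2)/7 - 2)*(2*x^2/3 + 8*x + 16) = 8*x^4*exp(x^2)/21 + 32*x^3*exp(x^2)/7 + 212*x^2*exp(x^2)/21 + 48*x*exp(x^2)/7 + 100*exp(x^2)/21 - 8/3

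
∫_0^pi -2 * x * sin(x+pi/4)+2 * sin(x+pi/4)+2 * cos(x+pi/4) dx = -sqrt(2)*(-2 + 2*pi)/2 + sqrt(2)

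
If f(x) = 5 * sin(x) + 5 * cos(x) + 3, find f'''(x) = 5*sin(x) - 5*cos(x)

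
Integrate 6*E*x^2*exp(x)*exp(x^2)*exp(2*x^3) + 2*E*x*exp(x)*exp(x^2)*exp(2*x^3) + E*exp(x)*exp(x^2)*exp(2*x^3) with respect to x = exp(2*x^3 + x^2 + x + 1) + C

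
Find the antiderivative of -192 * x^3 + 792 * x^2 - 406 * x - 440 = -48*x^4 + 264*x^3 - 203*x^2 - 440*x + C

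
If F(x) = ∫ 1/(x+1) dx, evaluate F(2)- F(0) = -log(4) + log(12)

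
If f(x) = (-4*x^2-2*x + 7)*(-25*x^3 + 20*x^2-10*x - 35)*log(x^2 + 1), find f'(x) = (500*x^6*log(x^2 + 1) + 200*x^6 - 120*x^5*log(x^2 + 1) - 60*x^5 - 25*x^4*log(x^2 + 1) - 350*x^4 + 480*x^3*log(x^2 + 1) + 600*x^3 - 525*x^2*log(x^2 + 1) + 600*x*log(x^2 + 1) - 490*x)/(x^2 + 1)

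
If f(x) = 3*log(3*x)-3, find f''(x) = -3/x^2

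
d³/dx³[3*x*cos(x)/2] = 3*x*sin(x)/2 - 9*cos(x)/2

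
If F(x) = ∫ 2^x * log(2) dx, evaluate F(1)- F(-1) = 3/2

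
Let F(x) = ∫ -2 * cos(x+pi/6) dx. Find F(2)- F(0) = 1 - 2*sin(pi/6 + 2)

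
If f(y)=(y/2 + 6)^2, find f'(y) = y/2 + 6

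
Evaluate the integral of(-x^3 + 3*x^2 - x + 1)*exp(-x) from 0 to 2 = 10*exp(-2)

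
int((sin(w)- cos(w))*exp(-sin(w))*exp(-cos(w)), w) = exp(-sqrt(2)*sin(w + pi/4)) + C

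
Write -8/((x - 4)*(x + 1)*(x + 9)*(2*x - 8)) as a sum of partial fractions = 1/(338*(x + 9)) - 1/(50*(x + 1)) + 72/(4225*(x - 4)) - 4/(65*(x - 4)^2)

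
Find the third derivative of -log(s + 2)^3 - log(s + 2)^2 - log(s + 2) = (-6*log(s + 2)^2 + 14*log(s + 2) - 2)/(s^3 + 6*s^2 + 12*s + 8)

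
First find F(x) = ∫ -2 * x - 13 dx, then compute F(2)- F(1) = -16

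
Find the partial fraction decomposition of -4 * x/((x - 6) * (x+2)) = -1/(x + 2) - 3/(x - 6)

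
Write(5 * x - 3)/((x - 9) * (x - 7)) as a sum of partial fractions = -16/(x - 7) + 21/(x - 9)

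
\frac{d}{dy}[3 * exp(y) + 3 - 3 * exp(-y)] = (3*exp(2*y) + 3)*exp(-y)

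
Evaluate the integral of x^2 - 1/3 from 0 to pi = -pi/3 + pi^3/3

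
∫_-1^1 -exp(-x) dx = -E + exp(-1)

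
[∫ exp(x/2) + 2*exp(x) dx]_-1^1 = -2*exp(-1/2) - 2*exp(-1) + 2*exp(1/2) + 2*E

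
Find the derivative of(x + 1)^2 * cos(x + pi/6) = -x^2*sin(x + pi/6) - 2*x*sin(x + pi/6) + 2*x*cos(x + pi/6) - sin(x + pi/6) + 2*cos(x + pi/6)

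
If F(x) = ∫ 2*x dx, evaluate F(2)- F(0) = 4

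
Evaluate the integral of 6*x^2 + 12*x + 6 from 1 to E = -16 + 2*(1 + E)^3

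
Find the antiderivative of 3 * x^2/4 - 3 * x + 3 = x^3/4 - 3*x^2/2 + 3*x + C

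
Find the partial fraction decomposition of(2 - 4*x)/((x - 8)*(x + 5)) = -22/(13*(x + 5)) - 30/(13*(x - 8))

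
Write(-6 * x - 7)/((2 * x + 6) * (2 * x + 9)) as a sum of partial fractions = -20/(3*(2*x + 9)) + 11/(6*(x + 3))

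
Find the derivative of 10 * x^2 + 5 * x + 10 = 20*x + 5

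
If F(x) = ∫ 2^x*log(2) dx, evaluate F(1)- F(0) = 1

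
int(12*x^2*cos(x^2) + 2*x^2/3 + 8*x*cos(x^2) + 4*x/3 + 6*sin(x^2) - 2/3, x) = 2*x*(x^2 + 3*x - 3)/9 + (6*x + 4)*sin(x^2) + C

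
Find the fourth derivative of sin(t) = sin(t)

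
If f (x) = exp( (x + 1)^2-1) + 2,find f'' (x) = 4*x^2*exp(x^2 + 2*x) + 8*x*exp(x^2 + 2*x) + 6*exp(x^2 + 2*x)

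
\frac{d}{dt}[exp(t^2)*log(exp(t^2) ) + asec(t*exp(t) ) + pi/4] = (2*t^5*sqrt(1 - exp(-2*t)/t^2)*exp(t^2 + t) + 2*t^3*sqrt(1 - exp(-2*t)/t^2)*exp(t^2 + t) + t + 1)*exp(-t)/(t^2*sqrt(1 - exp(-2*t)/t^2))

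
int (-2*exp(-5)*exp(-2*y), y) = exp(-2*y - 5) + C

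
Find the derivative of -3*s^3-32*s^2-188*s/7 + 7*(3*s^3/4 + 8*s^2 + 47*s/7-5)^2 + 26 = 189*s^5/8 + 420*s^4 + 2074*s^3 + 4179*s^2/2 - 3870*s/7 - 3478/7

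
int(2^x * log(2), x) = 2^x + C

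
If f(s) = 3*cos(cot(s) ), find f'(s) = 3*sin(1/tan(s))/sin(s)^2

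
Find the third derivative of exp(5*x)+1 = 125*exp(5*x)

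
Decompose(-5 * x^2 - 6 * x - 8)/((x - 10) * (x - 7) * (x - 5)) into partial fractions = -163/(10*(x - 5)) + 295/(6*(x - 7)) - 568/(15*(x - 10))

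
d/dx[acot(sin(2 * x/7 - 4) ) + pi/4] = -2*cos(2*x/7 - 4)/(7*sin(2*x/7 - 4)^2 + 7)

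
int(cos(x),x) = sin(x) + C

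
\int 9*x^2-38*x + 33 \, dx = 3*x^3 - 19*x^2 + 33*x + C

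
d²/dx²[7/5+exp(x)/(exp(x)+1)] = (-exp(2*x) + exp(x))/(exp(3*x) + 3*exp(2*x) + 3*exp(x) + 1)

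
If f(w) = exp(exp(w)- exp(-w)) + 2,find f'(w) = (exp(exp(w) - exp(-w)) + exp(2*w + exp(w) - exp(-w)))*exp(-w)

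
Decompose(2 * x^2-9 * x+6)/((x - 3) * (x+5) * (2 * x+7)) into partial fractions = -248/(39*(2*x + 7)) + 101/(24*(x + 5)) - 3/(104*(x - 3))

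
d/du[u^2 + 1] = 2*u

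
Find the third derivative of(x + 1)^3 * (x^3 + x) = 120*x^3 + 180*x^2 + 96*x + 24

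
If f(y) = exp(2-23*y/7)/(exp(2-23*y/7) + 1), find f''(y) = (-529*exp(23*y - 2) + 529*exp(207*y/7 - 6))/(49*exp(-8)*exp(230*y/7) + 196*exp(-6)*exp(207*y/7) + 294*exp(-4)*exp(184*y/7) + 49*exp(138*y/7) + 196*exp(-2)*exp(23*y))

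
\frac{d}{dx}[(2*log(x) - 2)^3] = (24*log(x)^2 - 48*log(x) + 24)/x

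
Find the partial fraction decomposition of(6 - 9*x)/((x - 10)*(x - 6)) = 12/(x - 6) - 21/(x - 10)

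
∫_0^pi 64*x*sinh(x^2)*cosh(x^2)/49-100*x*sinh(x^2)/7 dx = -50*cosh(pi^2)/7 + 50/7 + 16*sinh(pi^2)^2/49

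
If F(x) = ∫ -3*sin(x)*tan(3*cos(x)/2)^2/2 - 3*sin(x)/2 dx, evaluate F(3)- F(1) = tan(3*cos(3)/2) - tan(3*cos(1)/2)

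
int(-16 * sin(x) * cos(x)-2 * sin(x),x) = 2*(4*cos(x) + 1)*cos(x) + C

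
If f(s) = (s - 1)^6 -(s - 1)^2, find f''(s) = 30*s^4 - 120*s^3 + 180*s^2 - 120*s + 28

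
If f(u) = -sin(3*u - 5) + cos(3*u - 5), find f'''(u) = 27*sqrt(2)*cos(-3*u + pi/4 + 5)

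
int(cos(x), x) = sin(x) + C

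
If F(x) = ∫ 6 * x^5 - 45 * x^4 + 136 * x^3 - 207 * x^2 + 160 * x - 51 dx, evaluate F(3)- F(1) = 14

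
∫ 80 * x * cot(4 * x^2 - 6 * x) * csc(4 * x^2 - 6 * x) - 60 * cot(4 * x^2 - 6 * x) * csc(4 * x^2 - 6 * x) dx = -10*csc(2*x*(2*x - 3)) + C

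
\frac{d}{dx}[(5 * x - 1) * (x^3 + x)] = 20*x^3 - 3*x^2 + 10*x - 1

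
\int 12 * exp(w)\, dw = 12*exp(w) + C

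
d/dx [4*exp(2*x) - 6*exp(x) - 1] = 8*exp(2*x) - 6*exp(x)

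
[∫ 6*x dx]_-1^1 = 0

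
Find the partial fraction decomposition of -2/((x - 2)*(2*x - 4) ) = -1/(x - 2)^2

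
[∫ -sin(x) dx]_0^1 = -1 + cos(1)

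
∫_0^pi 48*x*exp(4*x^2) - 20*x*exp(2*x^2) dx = -5*exp(2*pi^2) - 1 + 6*exp(4*pi^2)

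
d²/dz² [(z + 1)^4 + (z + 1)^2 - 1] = 12*z^2 + 24*z + 14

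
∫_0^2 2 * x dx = 4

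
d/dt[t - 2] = 1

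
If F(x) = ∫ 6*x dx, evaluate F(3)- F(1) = 24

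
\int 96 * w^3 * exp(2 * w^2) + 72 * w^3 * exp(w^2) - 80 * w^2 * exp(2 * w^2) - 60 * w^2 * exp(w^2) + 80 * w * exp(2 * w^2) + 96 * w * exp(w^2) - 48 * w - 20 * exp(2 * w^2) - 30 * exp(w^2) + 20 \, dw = 2*(6*w^2 - 5*w + 2)*(2*exp(2*w^2) + 3*exp(w^2) - 2) + C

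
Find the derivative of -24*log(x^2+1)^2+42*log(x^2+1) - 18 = (-96*x*log(x^2 + 1) + 84*x)/(x^2 + 1)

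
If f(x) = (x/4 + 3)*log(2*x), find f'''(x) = (24 - x)/(4*x^3)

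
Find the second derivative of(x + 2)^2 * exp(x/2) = x^2*exp(x/2)/4 + 3*x*exp(x/2) + 7*exp(x/2)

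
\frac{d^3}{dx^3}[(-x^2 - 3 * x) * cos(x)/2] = -x^2*sin(x)/2 - 3*x*sin(x)/2 + 3*x*cos(x) + 3*sin(x) + 9*cos(x)/2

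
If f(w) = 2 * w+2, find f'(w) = 2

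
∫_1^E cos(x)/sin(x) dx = log(sin(E)) - log(sin(1))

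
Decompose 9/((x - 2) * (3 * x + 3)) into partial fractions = -1/(x + 1) + 1/(x - 2)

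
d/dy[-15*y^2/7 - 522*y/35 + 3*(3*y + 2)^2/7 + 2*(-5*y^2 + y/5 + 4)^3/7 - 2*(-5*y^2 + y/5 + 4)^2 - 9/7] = -1500*y^5/7 + 150*y^4/7 + 4976*y^3/35 - 7494*y^2/875 + 132*y/5 - 358/35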